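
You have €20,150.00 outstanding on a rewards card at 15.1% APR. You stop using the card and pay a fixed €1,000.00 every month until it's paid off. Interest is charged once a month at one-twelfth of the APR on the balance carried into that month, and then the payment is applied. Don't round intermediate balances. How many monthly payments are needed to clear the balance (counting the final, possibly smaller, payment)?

24 months

Monthly rate r = 15.1%/12 = 1.25833% = 0.0125833.
Recurrence: B ← B·(1+r) − €1,000.00.
Month 1: interest €253.55; balance after payment €19,403.55.
Month 2: interest €244.16; balance after payment €18,647.72.
Closed form: n = −ln(1 − rB₀/P)/ln(1+r) = −ln(0.74645)/ln(1.01258) ≈ 23.386, so the balance reaches zero during payment 24.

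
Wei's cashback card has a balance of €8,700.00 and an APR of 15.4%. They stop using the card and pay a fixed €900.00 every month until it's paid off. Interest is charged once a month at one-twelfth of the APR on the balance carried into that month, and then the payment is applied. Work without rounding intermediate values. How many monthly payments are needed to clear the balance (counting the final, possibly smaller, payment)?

11 payments

Monthly rate r = 15.4%/12 = 1.28333% = 0.0128333.
Recurrence: B ← B·(1+r) − €900.00.
Month 1: interest €111.65; balance after payment €7,911.65.
Month 2: interest €101.53; balance after payment €7,113.18.
Closed form: n = −ln(1 − rB₀/P)/ln(1+r) = −ln(0.87594)/ln(1.01283) ≈ 10.387, so the balance reaches zero during payment 11.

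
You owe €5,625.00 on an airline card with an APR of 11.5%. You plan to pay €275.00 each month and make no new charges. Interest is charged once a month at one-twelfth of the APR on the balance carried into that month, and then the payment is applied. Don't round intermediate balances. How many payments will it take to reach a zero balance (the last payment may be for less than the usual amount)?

23 months

Monthly rate r = 11.5%/12 = 0.958333% = 0.00958333.
Recurrence: B ← B·(1+r) − €275.00.
Month 1: interest €53.91; balance after payment €5,403.91.
Month 2: interest €51.79; balance after payment €5,180.69.
Closed form: n = −ln(1 − rB₀/P)/ln(1+r) = −ln(0.80398)/ln(1.00958) ≈ 22.876, so the balance reaches zero during payment 23.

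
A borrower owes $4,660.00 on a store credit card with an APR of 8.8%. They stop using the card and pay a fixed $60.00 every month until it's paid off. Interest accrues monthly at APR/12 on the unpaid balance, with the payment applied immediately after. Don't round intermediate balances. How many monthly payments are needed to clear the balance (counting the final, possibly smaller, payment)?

Monthly rate r = 8.8%/12 = 0.733333% = 0.00733333.
Recurrence: B ← B·(1+r) − $60.00.
Month 1: interest $34.17; balance after payment $4,634.17.
Month 2: interest $33.98; balance after payment $4,608.16.
Closed form: n = −ln(1 − rB₀/P)/ln(1+r) = −ln(0.43044)/ln(1.00733) ≈ 115.367, so the balance reaches zero during payment 116.

116 payments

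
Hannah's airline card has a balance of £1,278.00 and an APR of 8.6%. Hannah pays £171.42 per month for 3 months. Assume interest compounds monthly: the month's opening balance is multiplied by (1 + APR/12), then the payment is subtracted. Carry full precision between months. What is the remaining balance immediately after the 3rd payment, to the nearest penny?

£787.72

Monthly rate r = 8.6%/12 = 0.716667% = 0.00716667.
Each month: B ← B·(1+r) − £171.42.
Month 1: interest £9.16; balance after payment £1,115.74.
Month 2: interest £8.00; balance after payment £952.32.
Month 3: interest £6.82; balance after payment £787.72.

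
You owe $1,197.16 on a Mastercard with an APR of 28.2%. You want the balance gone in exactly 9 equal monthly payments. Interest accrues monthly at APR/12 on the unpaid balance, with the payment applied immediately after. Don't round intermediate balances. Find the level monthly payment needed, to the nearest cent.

Monthly rate r = 28.2%/12 = 2.35% = 0.0235.
Level-payment amortization: P = B₀·r / (1 − (1+r)^(−n)) = 1197.16·0.0235 / (1 − 1.0235^(−9)).
Denominator 1 − (1+r)^(−9) = 0.188647877.
P = 28.1333 / 0.188647877 ≈ 149.13.

$149.13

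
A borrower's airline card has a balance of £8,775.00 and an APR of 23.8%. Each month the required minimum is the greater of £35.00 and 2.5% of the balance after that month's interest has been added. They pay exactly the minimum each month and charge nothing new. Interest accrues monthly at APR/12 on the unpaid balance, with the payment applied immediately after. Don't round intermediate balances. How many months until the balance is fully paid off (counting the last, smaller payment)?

404 months

Monthly rate r = 23.8%/12 = 1.98333% = 0.0198333.
While 2.5% of the post-interest balance exceeds £35.00, each month B ← (B·(1+r))·(1 − 0.025), i.e. B shrinks by the factor (1+r)·0.975 = 0.99434.
This holds for months 1–327. Entering month 328 the balance is £1,370.27; 2.5% of the post-interest balance is now below £35.00, so the flat £35.00 minimum applies from here.
From month 328 a fixed £35.00 at rate r clears £1,370.27 in 77 more payments. Total: 327 + 77 = 404 months.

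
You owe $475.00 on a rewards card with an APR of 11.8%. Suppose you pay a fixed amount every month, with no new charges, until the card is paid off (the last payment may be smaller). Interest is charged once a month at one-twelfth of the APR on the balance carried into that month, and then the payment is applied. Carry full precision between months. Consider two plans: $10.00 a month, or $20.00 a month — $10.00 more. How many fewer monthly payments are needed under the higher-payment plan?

Monthly rate r = 11.8%/12 = 0.983333% = 0.00983333.
At $10.00/mo: n = ⌈−ln(1 − rB₀/P)/ln(1+r)⌉ = 65 payments (last $3.21); total interest = total paid − $475.00 = $168.21.
At $20.00/mo: 28 payments (last $3.64); total interest $68.64.
Payments saved = 65 − 28 = 37.

37 fewer payments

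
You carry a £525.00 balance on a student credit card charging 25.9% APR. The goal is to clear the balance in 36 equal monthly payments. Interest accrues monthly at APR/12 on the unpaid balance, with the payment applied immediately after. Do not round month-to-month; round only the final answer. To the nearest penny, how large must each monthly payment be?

Monthly rate r = 25.9%/12 = 2.15833% = 0.0215833.
Level-payment amortization: P = B₀·r / (1 − (1+r)^(−n)) = 525.00·0.0215833 / (1 − 1.02158^(−36)).
Denominator 1 − (1+r)^(−36) = 0.536400204.
P = 11.3312 / 0.536400204 ≈ 21.12.

£21.12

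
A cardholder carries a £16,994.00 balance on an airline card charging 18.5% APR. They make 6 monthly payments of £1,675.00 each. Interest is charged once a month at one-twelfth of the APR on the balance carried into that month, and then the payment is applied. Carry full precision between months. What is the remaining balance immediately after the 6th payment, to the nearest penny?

£8,182.39

Monthly rate r = 18.5%/12 = 1.54167% = 0.0154167.
Each month: B ← B·(1+r) − £1,675.00.
Month 1: interest £261.99; balance after payment £15,580.99.
Month 2: interest £240.21; balance after payment £14,146.20.
Month 3: interest £218.09; balance after payment £12,689.28.
Month 4: interest £195.63; balance after payment £11,209.91.
Month 5: interest £172.82; balance after payment £9,707.73.
Month 6: interest £149.66; balance after payment £8,182.39.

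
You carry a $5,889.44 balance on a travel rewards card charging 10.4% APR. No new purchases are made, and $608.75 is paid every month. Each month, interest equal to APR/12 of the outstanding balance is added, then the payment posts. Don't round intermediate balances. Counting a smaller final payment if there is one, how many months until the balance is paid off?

11 payments

Monthly rate r = 10.4%/12 = 0.866667% = 0.00866667.
Recurrence: B ← B·(1+r) − $608.75.
Month 1: interest $51.04; balance after payment $5,331.73.
Month 2: interest $46.21; balance after payment $4,769.19.
Closed form: n = −ln(1 − rB₀/P)/ln(1+r) = −ln(0.91615)/ln(1.00867) ≈ 10.148, so the balance reaches zero during payment 11.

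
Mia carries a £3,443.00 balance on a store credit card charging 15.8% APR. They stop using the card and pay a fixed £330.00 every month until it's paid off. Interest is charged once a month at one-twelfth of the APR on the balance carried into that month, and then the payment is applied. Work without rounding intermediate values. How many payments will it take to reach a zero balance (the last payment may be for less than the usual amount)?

12 payments

Monthly rate r = 15.8%/12 = 1.31667% = 0.0131667.
Recurrence: B ← B·(1+r) − £330.00.
Month 1: interest £45.33; balance after payment £3,158.33.
Month 2: interest £41.58; balance after payment £2,869.92.
Closed form: n = −ln(1 − rB₀/P)/ln(1+r) = −ln(0.86263)/ln(1.01317) ≈ 11.297, so the balance reaches zero during payment 12.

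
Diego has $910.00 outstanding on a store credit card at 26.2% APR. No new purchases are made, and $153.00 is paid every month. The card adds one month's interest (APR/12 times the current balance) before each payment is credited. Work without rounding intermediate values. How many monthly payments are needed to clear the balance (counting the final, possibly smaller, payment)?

Monthly rate r = 26.2%/12 = 2.18333% = 0.0218333.
Recurrence: B ← B·(1+r) − $153.00.
Month 1: interest $19.87; balance after payment $776.87.
Month 2: interest $16.96; balance after payment $640.83.
Closed form: n = −ln(1 − rB₀/P)/ln(1+r) = −ln(0.87014)/ln(1.02183) ≈ 6.440, so the balance reaches zero during payment 7.

7 months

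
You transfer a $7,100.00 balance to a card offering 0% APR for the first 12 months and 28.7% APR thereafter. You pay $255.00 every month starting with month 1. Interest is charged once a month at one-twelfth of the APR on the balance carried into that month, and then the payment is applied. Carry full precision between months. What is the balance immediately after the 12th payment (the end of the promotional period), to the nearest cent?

$4,040.00

Promo months 1–12 at r₀ = 0%/12 = 0; months 13+ at r₁ = 28.7%/12 = 0.0239167.
After month 12 (no interest yet): B = $7,100.00 − 12·$255.00 = $4,040.00.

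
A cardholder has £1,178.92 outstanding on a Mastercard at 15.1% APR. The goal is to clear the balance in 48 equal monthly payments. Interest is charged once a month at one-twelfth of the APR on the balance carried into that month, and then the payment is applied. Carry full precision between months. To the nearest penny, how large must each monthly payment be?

£32.87

Monthly rate r = 15.1%/12 = 1.25833% = 0.0125833.
Level-payment amortization: P = B₀·r / (1 − (1+r)^(−n)) = 1178.92·0.0125833 / (1 − 1.01258^(−48)).
Denominator 1 − (1+r)^(−48) = 0.451315352.
P = 14.8347 / 0.451315352 ≈ 32.87.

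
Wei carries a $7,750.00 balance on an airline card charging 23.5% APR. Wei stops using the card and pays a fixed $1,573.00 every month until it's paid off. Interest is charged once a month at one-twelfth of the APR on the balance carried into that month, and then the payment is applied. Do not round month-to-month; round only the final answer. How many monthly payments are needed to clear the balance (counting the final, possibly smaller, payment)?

Monthly rate r = 23.5%/12 = 1.95833% = 0.0195833.
Recurrence: B ← B·(1+r) − $1,573.00.
Month 1: interest $151.77; balance after payment $6,328.77.
Month 2: interest $123.94; balance after payment $4,879.71.
Month 3: interest $95.56; balance after payment $3,402.27.
Month 4: interest $66.63; balance after payment $1,895.90.
Month 5: interest $37.13; balance after payment $360.03.
Month 6: interest $7.05; balance after payment $0.00.

6 months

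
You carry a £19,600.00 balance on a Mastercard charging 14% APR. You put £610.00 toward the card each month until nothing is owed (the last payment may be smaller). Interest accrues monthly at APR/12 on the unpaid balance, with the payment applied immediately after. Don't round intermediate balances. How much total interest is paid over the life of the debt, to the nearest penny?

Monthly rate r = 14%/12 = 1.16667% = 0.0116667.
Payoff takes n = ⌈−ln(1 − rB₀/P)/ln(1+r)⌉ = ⌈40.502⌉ = 41 payments; the last is £306.94.
Total paid = 40·£610.00 + £306.94 = £24,706.94.
Total interest = total paid − principal = £24,706.94 − £19,600.00 = £5,106.94.

£5,106.94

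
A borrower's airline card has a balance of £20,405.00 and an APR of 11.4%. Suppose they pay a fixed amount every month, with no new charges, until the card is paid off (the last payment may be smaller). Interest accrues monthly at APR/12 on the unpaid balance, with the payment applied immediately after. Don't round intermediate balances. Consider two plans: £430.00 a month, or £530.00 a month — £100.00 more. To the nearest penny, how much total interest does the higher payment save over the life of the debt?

£1,733.26

Monthly rate r = 11.4%/12 = 0.95% = 0.0095.
At £430.00/mo: n = ⌈−ln(1 − rB₀/P)/ln(1+r)⌉ = 64 payments (last £165.68); total interest = total paid − £20,405.00 = £6,850.68.
At £530.00/mo: 49 payments (last £82.42); total interest £5,117.42.
Interest saved = £6,850.68 − £5,117.42 = £1,733.26.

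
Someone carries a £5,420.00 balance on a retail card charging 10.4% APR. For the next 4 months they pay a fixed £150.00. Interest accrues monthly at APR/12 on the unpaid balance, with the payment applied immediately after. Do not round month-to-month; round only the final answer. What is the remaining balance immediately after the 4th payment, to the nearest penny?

Monthly rate r = 10.4%/12 = 0.866667% = 0.00866667.
Each month: B ← B·(1+r) − £150.00.
Month 1: interest £46.97; balance after payment £5,316.97.
Month 2: interest £46.08; balance after payment £5,213.05.
Month 3: interest £45.18; balance after payment £5,108.23.
Month 4: interest £44.27; balance after payment £5,002.50.

£5,002.50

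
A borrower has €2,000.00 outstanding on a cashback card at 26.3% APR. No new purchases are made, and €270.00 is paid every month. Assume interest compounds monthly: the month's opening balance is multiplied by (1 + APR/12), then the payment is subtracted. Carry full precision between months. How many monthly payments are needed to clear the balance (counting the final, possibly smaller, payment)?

Monthly rate r = 26.3%/12 = 2.19167% = 0.0219167.
Recurrence: B ← B·(1+r) − €270.00.
Month 1: interest €43.83; balance after payment €1,773.83.
Month 2: interest €38.88; balance after payment €1,542.71.
Closed form: n = −ln(1 − rB₀/P)/ln(1+r) = −ln(0.83765)/ln(1.02192) ≈ 8.171, so the balance reaches zero during payment 9.

9 months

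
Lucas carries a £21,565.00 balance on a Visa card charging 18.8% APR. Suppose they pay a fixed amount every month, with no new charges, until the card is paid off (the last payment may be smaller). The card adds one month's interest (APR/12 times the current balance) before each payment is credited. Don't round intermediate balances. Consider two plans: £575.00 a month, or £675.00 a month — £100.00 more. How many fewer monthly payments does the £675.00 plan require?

12 fewer payments

Monthly rate r = 18.8%/12 = 1.56667% = 0.0156667.
At £575.00/mo: n = ⌈−ln(1 − rB₀/P)/ln(1+r)⌉ = 57 payments (last £560.58); total interest = total paid − £21,565.00 = £11,195.58.
At £675.00/mo: 45 payments (last £444.10); total interest £8,579.10.
Payments saved = 57 − 45 = 12.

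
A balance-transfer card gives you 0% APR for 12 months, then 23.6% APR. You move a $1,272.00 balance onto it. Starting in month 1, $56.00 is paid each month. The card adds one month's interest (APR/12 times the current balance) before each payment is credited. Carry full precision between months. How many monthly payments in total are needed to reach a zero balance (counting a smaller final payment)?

25 months

Promo months 1–12 at r₀ = 0%/12 = 0; months 13+ at r₁ = 23.6%/12 = 0.0196667.
After month 12 (no interest yet): B = $1,272.00 − 12·$56.00 = $600.00.
Then at r₁ with $56.00/mo: n₂ = −ln(1 − r₁·B/P)/ln(1+r₁) ≈ 12.15 → 13 more payments.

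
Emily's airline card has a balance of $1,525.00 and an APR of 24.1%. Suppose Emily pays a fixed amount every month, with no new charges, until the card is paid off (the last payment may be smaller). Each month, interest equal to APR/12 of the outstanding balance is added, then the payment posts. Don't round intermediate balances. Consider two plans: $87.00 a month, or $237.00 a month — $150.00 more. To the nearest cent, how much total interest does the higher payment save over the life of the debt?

$249.28

Monthly rate r = 24.1%/12 = 2.00833% = 0.0200833.
At $87.00/mo: n = ⌈−ln(1 − rB₀/P)/ln(1+r)⌉ = 22 payments (last $71.66); total interest = total paid − $1,525.00 = $373.66.
At $237.00/mo: 7 payments (last $227.38); total interest $124.38.
Interest saved = $373.66 − $124.38 = $249.28.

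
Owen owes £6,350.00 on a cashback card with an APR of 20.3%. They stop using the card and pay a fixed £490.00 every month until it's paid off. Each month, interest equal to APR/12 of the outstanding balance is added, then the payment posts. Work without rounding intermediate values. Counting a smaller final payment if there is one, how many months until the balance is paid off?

Monthly rate r = 20.3%/12 = 1.69167% = 0.0169167.
Recurrence: B ← B·(1+r) − £490.00.
Month 1: interest £107.42; balance after payment £5,967.42.
Month 2: interest £100.95; balance after payment £5,578.37.
Closed form: n = −ln(1 − rB₀/P)/ln(1+r) = −ln(0.78077)/ln(1.01692) ≈ 14.752, so the balance reaches zero during payment 15.

15 months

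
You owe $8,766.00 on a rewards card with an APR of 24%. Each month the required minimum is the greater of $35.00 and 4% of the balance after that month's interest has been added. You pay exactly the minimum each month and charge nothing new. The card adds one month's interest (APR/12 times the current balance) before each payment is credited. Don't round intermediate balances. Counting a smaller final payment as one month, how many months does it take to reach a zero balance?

Monthly rate r = 24%/12 = 2% = 0.02.
While 4% of the post-interest balance exceeds $35.00, each month B ← (B·(1+r))·(1 − 0.04), i.e. B shrinks by the factor (1+r)·0.96 = 0.9792.
This holds for months 1–111. Entering month 112 the balance is $850.21; 4% of the post-interest balance is now below $35.00, so the flat $35.00 minimum applies from here.
From month 112 a fixed $35.00 at rate r clears $850.21 in 34 more payments. Total: 111 + 34 = 145 months.

145 months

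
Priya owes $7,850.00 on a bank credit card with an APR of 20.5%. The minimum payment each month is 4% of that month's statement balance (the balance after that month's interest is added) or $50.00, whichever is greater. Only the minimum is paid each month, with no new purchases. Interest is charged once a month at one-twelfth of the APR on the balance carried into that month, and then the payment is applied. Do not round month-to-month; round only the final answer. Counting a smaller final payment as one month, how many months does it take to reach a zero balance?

110 months

Monthly rate r = 20.5%/12 = 1.70833% = 0.0170833.
While 4% of the post-interest balance exceeds $50.00, each month B ← (B·(1+r))·(1 − 0.04), i.e. B shrinks by the factor (1+r)·0.96 = 0.9764.
This holds for months 1–78. Entering month 79 the balance is $1,218.53; 4% of the post-interest balance is now below $50.00, so the flat $50.00 minimum applies from here.
From month 79 a fixed $50.00 at rate r clears $1,218.53 in 32 more payments. Total: 78 + 32 = 110 months.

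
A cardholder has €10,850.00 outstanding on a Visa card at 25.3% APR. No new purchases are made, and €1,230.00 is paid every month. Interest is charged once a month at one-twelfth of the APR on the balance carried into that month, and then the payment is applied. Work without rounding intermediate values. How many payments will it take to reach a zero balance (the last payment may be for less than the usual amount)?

10 months

Monthly rate r = 25.3%/12 = 2.10833% = 0.0210833.
Recurrence: B ← B·(1+r) − €1,230.00.
Month 1: interest €228.75; balance after payment €9,848.75.
Month 2: interest €207.64; balance after payment €8,826.40.
Closed form: n = −ln(1 − rB₀/P)/ln(1+r) = −ln(0.81402)/ln(1.02108) ≈ 9.862, so the balance reaches zero during payment 10.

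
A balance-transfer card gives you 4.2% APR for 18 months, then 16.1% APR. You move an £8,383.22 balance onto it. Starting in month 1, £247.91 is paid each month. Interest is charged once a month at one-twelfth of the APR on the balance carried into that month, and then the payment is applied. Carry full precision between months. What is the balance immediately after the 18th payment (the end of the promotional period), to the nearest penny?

Promo months 1–18 at r₀ = 4.2%/12 = 0.0035; months 19+ at r₁ = 16.1%/12 = 0.0134167.
After month 18: iterate B ← B·(1+r₀) − £247.91 for 18 months → £4,329.73.

£4,329.73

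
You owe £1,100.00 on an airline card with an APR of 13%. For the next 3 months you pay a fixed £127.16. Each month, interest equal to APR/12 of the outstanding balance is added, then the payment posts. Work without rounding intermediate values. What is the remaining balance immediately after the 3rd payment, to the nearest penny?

Monthly rate r = 13%/12 = 1.08333% = 0.0108333.
Each month: B ← B·(1+r) − £127.16.
Month 1: interest £11.92; balance after payment £984.76.
Month 2: interest £10.67; balance after payment £868.26.
Month 3: interest £9.41; balance after payment £750.51.

£750.51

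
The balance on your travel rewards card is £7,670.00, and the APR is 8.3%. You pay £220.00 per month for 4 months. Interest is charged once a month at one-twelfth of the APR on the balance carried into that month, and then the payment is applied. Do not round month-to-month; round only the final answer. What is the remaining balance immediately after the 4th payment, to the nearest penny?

£6,995.24

Monthly rate r = 8.3%/12 = 0.691667% = 0.00691667.
Each month: B ← B·(1+r) − £220.00.
Month 1: interest £53.05; balance after payment £7,503.05.
Month 2: interest £51.90; balance after payment £7,334.95.
Month 3: interest £50.73; balance after payment £7,165.68.
Month 4: interest £49.56; balance after payment £6,995.24.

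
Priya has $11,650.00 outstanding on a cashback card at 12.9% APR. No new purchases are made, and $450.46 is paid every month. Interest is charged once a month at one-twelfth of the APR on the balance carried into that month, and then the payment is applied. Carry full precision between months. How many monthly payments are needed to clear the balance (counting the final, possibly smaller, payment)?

31 months

Monthly rate r = 12.9%/12 = 1.075% = 0.01075.
Recurrence: B ← B·(1+r) − $450.46.
Month 1: interest $125.24; balance after payment $11,324.78.
Month 2: interest $121.74; balance after payment $10,996.06.
Closed form: n = −ln(1 − rB₀/P)/ln(1+r) = −ln(0.72198)/ln(1.01075) ≈ 30.466, so the balance reaches zero during payment 31.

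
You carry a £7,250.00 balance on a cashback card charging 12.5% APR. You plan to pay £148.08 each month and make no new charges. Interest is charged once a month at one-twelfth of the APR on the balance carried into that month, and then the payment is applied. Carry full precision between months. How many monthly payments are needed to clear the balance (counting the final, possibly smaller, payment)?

Monthly rate r = 12.5%/12 = 1.04167% = 0.0104167.
Recurrence: B ← B·(1+r) − £148.08.
Month 1: interest £75.52; balance after payment £7,177.44.
Month 2: interest £74.77; balance after payment £7,104.13.
Closed form: n = −ln(1 − rB₀/P)/ln(1+r) = −ln(0.49)/ln(1.01042) ≈ 68.838, so the balance reaches zero during payment 69.

69 payments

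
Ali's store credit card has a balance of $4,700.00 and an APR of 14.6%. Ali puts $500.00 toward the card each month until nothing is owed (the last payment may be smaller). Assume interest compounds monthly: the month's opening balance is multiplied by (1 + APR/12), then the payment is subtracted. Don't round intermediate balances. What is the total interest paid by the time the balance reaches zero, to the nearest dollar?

Monthly rate r = 14.6%/12 = 1.21667% = 0.0121667.
Payoff takes n = ⌈−ln(1 − rB₀/P)/ln(1+r)⌉ = ⌈10.043⌉ = 11 payments; the last is $21.62.
Total paid = 10·$500.00 + $21.62 = $5,021.62.
Total interest = total paid − principal = $5,021.62 − $4,700.00 = $321.62.

$322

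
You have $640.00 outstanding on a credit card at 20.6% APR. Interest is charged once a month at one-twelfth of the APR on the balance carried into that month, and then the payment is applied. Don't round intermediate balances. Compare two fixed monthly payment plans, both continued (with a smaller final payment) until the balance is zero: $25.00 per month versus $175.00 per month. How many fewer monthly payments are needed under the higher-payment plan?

31 fewer payments

Monthly rate r = 20.6%/12 = 1.71667% = 0.0171667.
At $25.00/mo: n = ⌈−ln(1 − rB₀/P)/ln(1+r)⌉ = 35 payments (last $0.23); total interest = total paid − $640.00 = $210.23.
At $175.00/mo: 4 payments (last $141.86); total interest $26.86.
Payments saved = 35 − 4 = 31.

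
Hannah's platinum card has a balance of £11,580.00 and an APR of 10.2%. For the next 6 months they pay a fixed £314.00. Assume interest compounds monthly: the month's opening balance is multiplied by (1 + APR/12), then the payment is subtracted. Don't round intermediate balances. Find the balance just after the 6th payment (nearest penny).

£10,258.78

Monthly rate r = 10.2%/12 = 0.85% = 0.0085.
Each month: B ← B·(1+r) − £314.00.
Month 1: interest £98.43; balance after payment £11,364.43.
Month 2: interest £96.60; balance after payment £11,147.03.
Month 3: interest £94.75; balance after payment £10,927.78.
Month 4: interest £92.89; balance after payment £10,706.66.
Month 5: interest £91.01; balance after payment £10,483.67.
Month 6: interest £89.11; balance after payment £10,258.78.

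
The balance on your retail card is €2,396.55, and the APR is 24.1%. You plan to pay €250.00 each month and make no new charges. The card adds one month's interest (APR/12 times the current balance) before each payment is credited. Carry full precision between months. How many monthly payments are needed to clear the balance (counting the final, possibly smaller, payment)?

11 payments

Monthly rate r = 24.1%/12 = 2.00833% = 0.0200833.
Recurrence: B ← B·(1+r) − €250.00.
Month 1: interest €48.13; balance after payment €2,194.68.
Month 2: interest €44.08; balance after payment €1,988.76.
Closed form: n = −ln(1 − rB₀/P)/ln(1+r) = −ln(0.80748)/ln(1.02008) ≈ 10.754, so the balance reaches zero during payment 11.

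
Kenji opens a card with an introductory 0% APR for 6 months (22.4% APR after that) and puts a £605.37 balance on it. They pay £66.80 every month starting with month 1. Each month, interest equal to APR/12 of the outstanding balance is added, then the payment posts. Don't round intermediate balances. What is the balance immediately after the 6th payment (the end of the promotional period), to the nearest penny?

Promo months 1–6 at r₀ = 0%/12 = 0; months 7+ at r₁ = 22.4%/12 = 0.0186667.
After month 6 (no interest yet): B = £605.37 − 6·£66.80 = £204.57.

£204.57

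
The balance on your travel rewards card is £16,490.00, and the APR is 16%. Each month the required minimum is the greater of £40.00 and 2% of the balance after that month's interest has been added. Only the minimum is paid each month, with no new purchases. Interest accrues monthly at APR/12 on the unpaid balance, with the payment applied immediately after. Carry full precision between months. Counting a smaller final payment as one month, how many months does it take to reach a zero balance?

387 months

Monthly rate r = 16%/12 = 1.33333% = 0.0133333.
While 2% of the post-interest balance exceeds £40.00, each month B ← (B·(1+r))·(1 − 0.02), i.e. B shrinks by the factor (1+r)·0.98 = 0.99307.
This holds for months 1–306. Entering month 307 the balance is £1,961.61; 2% of the post-interest balance is now below £40.00, so the flat £40.00 minimum applies from here.
From month 307 a fixed £40.00 at rate r clears £1,961.61 in 81 more payments. Total: 306 + 81 = 387 months.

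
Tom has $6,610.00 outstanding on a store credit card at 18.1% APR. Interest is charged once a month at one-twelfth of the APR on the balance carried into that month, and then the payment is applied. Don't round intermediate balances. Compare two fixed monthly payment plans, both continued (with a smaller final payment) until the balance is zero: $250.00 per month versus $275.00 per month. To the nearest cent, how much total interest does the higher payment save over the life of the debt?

Monthly rate r = 18.1%/12 = 1.50833% = 0.0150833.
At $250.00/mo: n = ⌈−ln(1 − rB₀/P)/ln(1+r)⌉ = 34 payments (last $247.17); total interest = total paid − $6,610.00 = $1,887.17.
At $275.00/mo: 31 payments (last $21.38); total interest $1,661.38.
Interest saved = $1,887.17 − $1,661.38 = $225.79.

$225.79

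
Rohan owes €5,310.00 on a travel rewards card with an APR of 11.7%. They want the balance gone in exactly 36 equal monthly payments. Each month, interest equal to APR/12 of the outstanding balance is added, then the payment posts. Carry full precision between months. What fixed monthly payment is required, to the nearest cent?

Monthly rate r = 11.7%/12 = 0.975% = 0.00975.
Level-payment amortization: P = B₀·r / (1 − (1+r)^(−n)) = 5310.00·0.00975 / (1 − 1.00975^(−36)).
Denominator 1 − (1+r)^(−36) = 0.294818397.
P = 51.7725 / 0.294818397 ≈ 175.61.

€175.61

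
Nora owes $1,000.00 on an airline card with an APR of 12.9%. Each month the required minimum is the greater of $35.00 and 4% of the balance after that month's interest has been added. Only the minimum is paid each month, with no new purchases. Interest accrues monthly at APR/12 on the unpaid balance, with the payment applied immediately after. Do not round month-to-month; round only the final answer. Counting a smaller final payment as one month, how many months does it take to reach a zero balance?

Monthly rate r = 12.9%/12 = 1.075% = 0.01075.
While 4% of the post-interest balance exceeds $35.00, each month B ← (B·(1+r))·(1 − 0.04), i.e. B shrinks by the factor (1+r)·0.96 = 0.97032.
This holds for months 1–5. Entering month 6 the balance is $860.15; 4% of the post-interest balance is now below $35.00, so the flat $35.00 minimum applies from here.
From month 6 a fixed $35.00 at rate r clears $860.15 in 29 more payments. Total: 5 + 29 = 34 months.

34 months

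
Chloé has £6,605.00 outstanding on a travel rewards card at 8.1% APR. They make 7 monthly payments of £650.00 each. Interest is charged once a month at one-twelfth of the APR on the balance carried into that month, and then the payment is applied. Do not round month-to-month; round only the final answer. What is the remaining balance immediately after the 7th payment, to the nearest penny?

Monthly rate r = 8.1%/12 = 0.675% = 0.00675.
Each month: B ← B·(1+r) − £650.00.
Month 1: interest £44.58; balance after payment £5,999.58.
Month 2: interest £40.50; balance after payment £5,390.08.
Month 3: interest £36.38; balance after payment £4,776.46.
Month 4: interest £32.24; balance after payment £4,158.71.
Month 5: interest £28.07; balance after payment £3,536.78.
Month 6: interest £23.87; balance after payment £2,910.65.
Month 7: interest £19.65; balance after payment £2,280.30.

£2,280.30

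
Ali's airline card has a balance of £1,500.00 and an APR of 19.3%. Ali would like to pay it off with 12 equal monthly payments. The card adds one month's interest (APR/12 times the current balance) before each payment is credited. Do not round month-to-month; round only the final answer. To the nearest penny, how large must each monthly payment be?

Monthly rate r = 19.3%/12 = 1.60833% = 0.0160833.
Level-payment amortization: P = B₀·r / (1 − (1+r)^(−n)) = 1500.00·0.0160833 / (1 − 1.01608^(−12)).
Denominator 1 − (1+r)^(−12) = 0.17425098.
P = 24.125 / 0.17425098 ≈ 138.45.

£138.45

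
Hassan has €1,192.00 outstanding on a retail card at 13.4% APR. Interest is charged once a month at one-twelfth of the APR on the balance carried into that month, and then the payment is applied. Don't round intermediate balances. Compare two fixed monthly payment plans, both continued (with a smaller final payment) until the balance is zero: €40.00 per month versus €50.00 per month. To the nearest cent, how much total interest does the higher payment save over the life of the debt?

€63.76

Monthly rate r = 13.4%/12 = 1.11667% = 0.0111667.
At €40.00/mo: n = ⌈−ln(1 − rB₀/P)/ln(1+r)⌉ = 37 payments (last €17.50); total interest = total paid − €1,192.00 = €265.50.
At €50.00/mo: 28 payments (last €43.74); total interest €201.74.
Interest saved = €265.50 − €201.74 = €63.76.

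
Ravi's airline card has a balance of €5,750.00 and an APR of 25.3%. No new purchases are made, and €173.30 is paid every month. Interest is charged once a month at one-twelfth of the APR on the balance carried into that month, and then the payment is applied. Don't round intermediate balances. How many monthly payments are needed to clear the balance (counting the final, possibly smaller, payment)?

Monthly rate r = 25.3%/12 = 2.10833% = 0.0210833.
Recurrence: B ← B·(1+r) − €173.30.
Month 1: interest €121.23; balance after payment €5,697.93.
Month 2: interest €120.13; balance after payment €5,644.76.
Closed form: n = −ln(1 − rB₀/P)/ln(1+r) = −ln(0.30047)/ln(1.02108) ≈ 57.631, so the balance reaches zero during payment 58.

58 months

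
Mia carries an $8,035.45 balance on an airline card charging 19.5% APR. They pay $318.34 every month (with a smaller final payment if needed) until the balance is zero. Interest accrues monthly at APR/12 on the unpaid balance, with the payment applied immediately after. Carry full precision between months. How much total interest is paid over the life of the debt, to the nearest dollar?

Monthly rate r = 19.5%/12 = 1.625% = 0.01625.
Payoff takes n = ⌈−ln(1 − rB₀/P)/ln(1+r)⌉ = ⌈32.752⌉ = 33 payments; the last is $239.72.
Total paid = 32·$318.34 + $239.72 = $10,426.60.
Total interest = total paid − principal = $10,426.60 − $8,035.45 = $2,391.15.

$2,391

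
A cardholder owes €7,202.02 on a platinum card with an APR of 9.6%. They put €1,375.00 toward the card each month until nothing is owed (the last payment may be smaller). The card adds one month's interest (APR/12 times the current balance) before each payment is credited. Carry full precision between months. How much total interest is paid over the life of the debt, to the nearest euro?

Monthly rate r = 9.6%/12 = 0.8% = 0.008.
Payoff takes n = ⌈−ln(1 − rB₀/P)/ln(1+r)⌉ = ⌈5.372⌉ = 6 payments; the last is €512.93.
Total paid = 5·€1,375.00 + €512.93 = €7,387.93.
Total interest = total paid − principal = €7,387.93 − €7,202.02 = €185.91.

€186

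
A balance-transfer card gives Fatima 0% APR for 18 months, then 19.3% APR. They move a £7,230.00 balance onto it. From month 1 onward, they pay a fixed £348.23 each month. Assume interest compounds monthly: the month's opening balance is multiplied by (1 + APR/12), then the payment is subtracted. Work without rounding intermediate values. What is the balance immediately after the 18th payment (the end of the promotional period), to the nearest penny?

Promo months 1–18 at r₀ = 0%/12 = 0; months 19+ at r₁ = 19.3%/12 = 0.0160833.
After month 18 (no interest yet): B = £7,230.00 − 18·£348.23 = £961.86.

£961.86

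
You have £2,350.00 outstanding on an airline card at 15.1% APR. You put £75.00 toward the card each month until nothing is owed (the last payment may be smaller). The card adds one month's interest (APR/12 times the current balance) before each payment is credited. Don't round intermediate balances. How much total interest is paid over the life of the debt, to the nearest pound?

Monthly rate r = 15.1%/12 = 1.25833% = 0.0125833.
Payoff takes n = ⌈−ln(1 − rB₀/P)/ln(1+r)⌉ = ⌈40.091⌉ = 41 payments; the last is £6.88.
Total paid = 40·£75.00 + £6.88 = £3,006.88.
Total interest = total paid − principal = £3,006.88 − £2,350.00 = £656.88.

£657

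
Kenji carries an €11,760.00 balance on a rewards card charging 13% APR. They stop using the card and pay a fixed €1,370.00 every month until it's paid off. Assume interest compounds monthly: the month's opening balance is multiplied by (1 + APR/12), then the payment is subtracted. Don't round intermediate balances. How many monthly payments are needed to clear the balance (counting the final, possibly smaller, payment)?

10 payments

Monthly rate r = 13%/12 = 1.08333% = 0.0108333.
Recurrence: B ← B·(1+r) − €1,370.00.
Month 1: interest €127.40; balance after payment €10,517.40.
Month 2: interest €113.94; balance after payment €9,261.34.
Closed form: n = −ln(1 − rB₀/P)/ln(1+r) = −ln(0.90701)/ln(1.01083) ≈ 9.058, so the balance reaches zero during payment 10.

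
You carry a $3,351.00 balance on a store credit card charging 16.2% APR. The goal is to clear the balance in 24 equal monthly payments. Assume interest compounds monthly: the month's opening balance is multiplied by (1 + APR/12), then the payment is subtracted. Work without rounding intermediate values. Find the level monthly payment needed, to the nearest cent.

$164.40

Monthly rate r = 16.2%/12 = 1.35% = 0.0135.
Level-payment amortization: P = B₀·r / (1 − (1+r)^(−n)) = 3351.00·0.0135 / (1 − 1.0135^(−24)).
Denominator 1 − (1+r)^(−24) = 0.275180402.
P = 45.2385 / 0.275180402 ≈ 164.40.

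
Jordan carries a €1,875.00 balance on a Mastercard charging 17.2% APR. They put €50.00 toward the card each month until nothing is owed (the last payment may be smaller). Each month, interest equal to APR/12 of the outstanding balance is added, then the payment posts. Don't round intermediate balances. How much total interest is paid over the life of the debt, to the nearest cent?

€834.20

Monthly rate r = 17.2%/12 = 1.43333% = 0.0143333.
Payoff takes n = ⌈−ln(1 − rB₀/P)/ln(1+r)⌉ = ⌈54.183⌉ = 55 payments; the last is €9.20.
Total paid = 54·€50.00 + €9.20 = €2,709.20.
Total interest = total paid − principal = €2,709.20 − €1,875.00 = €834.20.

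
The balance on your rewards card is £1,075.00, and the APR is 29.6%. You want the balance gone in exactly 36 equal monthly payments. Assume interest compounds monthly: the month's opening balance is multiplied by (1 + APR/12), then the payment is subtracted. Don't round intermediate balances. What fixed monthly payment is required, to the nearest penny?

Monthly rate r = 29.6%/12 = 2.46667% = 0.0246667.
Level-payment amortization: P = B₀·r / (1 − (1+r)^(−n)) = 1075.00·0.0246667 / (1 − 1.02467^(−36)).
Denominator 1 − (1+r)^(−36) = 0.584064397.
P = 26.5167 / 0.584064397 ≈ 45.40.

£45.40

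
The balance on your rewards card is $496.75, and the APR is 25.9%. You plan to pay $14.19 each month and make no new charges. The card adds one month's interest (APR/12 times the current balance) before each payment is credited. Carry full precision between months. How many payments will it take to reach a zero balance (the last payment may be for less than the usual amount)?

66 payments

Monthly rate r = 25.9%/12 = 2.15833% = 0.0215833.
Recurrence: B ← B·(1+r) − $14.19.
Month 1: interest $10.72; balance after payment $493.28.
Month 2: interest $10.65; balance after payment $489.74.
Closed form: n = −ln(1 − rB₀/P)/ln(1+r) = −ln(0.24443)/ln(1.02158) ≈ 65.975, so the balance reaches zero during payment 66.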